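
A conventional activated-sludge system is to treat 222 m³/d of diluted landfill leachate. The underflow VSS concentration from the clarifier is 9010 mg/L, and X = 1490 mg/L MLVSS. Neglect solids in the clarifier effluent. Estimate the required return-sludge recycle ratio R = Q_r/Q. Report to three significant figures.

Solids balance on the clarifier gives (1+R)X = R·X_r, so R = X/(X_r − X) = 1490 / (9010 − 1490) = 0.1981.

R ≈ 0.198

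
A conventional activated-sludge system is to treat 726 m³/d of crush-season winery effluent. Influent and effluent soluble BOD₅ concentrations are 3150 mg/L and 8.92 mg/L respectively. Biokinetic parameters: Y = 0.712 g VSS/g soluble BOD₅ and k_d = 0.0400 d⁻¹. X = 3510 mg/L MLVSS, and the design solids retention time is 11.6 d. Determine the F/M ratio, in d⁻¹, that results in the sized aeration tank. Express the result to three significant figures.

F/M ≈ 0.178 d⁻¹

From the SRT design equation V = Y Q (S₀−S) θ_c / [X (1 + k_d θ_c)] = 0.712 × 726 × (3150 − 8.92) × 11.6 / [3510 × (1 + 0.0400 × 11.6)] = 1.88×10^7 / 5139 = 3665 m³.
F/M = Q·S₀ / (V·X) = 726 × 3150 / (3665 × 3510) = 0.1778 g soluble BOD₅·(g VSS·d)⁻¹.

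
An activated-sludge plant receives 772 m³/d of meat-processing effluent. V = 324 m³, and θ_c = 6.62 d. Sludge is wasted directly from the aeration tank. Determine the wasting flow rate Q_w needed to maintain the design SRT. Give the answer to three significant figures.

Q_w ≈ 48.9 m³/d

With mixed-liquor wasting, θ_c = V/Q_w, so Q_w = V/θ_c = 324.0/6.62 = 48.94 m³/d.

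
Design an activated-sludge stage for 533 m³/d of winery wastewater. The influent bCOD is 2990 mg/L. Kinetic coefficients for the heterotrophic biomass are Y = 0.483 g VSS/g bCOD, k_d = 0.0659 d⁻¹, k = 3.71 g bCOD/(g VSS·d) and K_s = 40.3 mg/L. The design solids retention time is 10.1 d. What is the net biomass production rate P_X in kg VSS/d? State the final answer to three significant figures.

Effluent substrate depends only on kinetics and SRT: S = K_s(1 + k_d θ_c) / [θ_c(Yk − k_d) − 1] = 40.3 × (1 + 0.0659 × 10.1) / [10.1 × (0.483 × 3.71 − 0.0659) − 1] = 67.12 / 16.43 = 4.085 mg/L.
Correct the yield for decay: Y_obs = Y/(1 + k_d θ_c) = 0.483 / (1 + 0.0659 × 10.1) = 0.483 / 1.666 = 0.2900.
Q·(S₀ − S) = 533 × (2990 − 4.08) × 10⁻³ = 1591 kg/d removed.
Net biomass production P_X = Y_obs × Q·(S₀ − S) = 0.2900 × 1591 = 461.5 kg VSS/d.

P_X ≈ 462 kg VSS/d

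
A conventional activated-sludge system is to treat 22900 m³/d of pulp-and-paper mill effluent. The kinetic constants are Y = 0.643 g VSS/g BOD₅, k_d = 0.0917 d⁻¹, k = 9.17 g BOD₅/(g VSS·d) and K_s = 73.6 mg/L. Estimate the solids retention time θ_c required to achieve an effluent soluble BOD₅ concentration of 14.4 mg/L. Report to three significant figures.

From 1/θ_c = Y·k·S/(K_s + S) − k_d: Y·k·S/(K_s+S) = 0.643 × 9.17 × 14.4 / (73.6 + 14.4) = 0.9649 d⁻¹.
1/θ_c = 0.9649 − 0.0917 = 0.8732 d⁻¹, so θ_c = 1.145 d.

θ_c ≈ 1.15 d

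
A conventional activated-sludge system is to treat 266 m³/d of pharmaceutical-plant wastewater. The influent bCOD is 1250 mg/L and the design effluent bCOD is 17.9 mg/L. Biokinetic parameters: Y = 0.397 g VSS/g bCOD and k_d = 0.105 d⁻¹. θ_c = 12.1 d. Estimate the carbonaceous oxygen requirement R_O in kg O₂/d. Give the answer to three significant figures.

R_O ≈ 246 kg O₂/d

Y_obs = Y / (1 + k_d θ_c) = 0.397 / (1 + 0.105 × 12.1) = 0.397 / 2.271 = 0.1749.
Substrate removed = Q·(S₀ − S) = 266 m³/d × (1250 − 17.9) g/m³ = 3.28×10^5 g/d = 327.7 kg/d.
Biomass synthesised: P_X = Y_obs × 327.7 = 57.31 kg VSS/d.
R_O = Q·ΔS − 1.42 P_X = 327.7 − 81.37 = 246.4 kg O₂/d.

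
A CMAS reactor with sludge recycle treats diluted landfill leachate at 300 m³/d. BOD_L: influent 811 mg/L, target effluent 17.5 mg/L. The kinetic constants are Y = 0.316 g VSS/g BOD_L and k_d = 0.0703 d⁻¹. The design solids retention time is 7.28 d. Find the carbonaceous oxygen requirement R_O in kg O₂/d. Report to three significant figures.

R_O ≈ 167 kg O₂/d

Correct the yield for decay: Y_obs = Y/(1 + k_d θ_c) = 0.316 / (1 + 0.0703 × 7.28) = 0.316 / 1.512 = 0.2090.
Q·(S₀ − S) = 300 × (811 − 17.5) × 10⁻³ = 238.1 kg/d removed.
P_X = Y_obs·Q·(S₀ − S) = 0.2090 × 238.1 = 49.76 kg VSS/d.
R_O = Q·ΔS − 1.42 P_X = 238.1 − 70.66 = 167.4 kg O₂/d.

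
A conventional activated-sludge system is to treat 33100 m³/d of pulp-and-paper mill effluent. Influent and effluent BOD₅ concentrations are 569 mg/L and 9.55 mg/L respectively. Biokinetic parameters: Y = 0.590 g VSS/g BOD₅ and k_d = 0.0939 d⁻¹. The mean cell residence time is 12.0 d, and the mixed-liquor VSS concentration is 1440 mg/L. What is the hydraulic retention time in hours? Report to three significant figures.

Steady-state biomass mass balance: V·X·(1 + k_d·θ_c) = Y·Q·(S₀ − S)·θ_c, so V = 0.590 × 33100 × (569 − 9.55) × 12.0 / [1440 × (1 + 0.0939 × 12.0)] = 1.31×10^8 / 3063 = 42809 m³.
HRT = V/Q = 42809 m³ / 33100 m³·d⁻¹ = 1.293 d × 24 = 31.04 h.

τ ≈ 31.0 h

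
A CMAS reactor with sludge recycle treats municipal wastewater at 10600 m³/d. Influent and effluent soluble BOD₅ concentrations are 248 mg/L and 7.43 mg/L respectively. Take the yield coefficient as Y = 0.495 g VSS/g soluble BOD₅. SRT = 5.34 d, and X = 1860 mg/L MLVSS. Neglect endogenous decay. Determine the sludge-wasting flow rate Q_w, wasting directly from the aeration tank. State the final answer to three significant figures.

Q_w ≈ 679 m³/d

V·X = Y·Q·ΔS·θ_c gives V = 0.495 × 10600 × (248 − 7.43) × 5.34 / 1860 = 3624 m³.
With mixed-liquor wasting, θ_c = V/Q_w, so Q_w = V/θ_c = 3624/5.34 = 678.6 m³/d.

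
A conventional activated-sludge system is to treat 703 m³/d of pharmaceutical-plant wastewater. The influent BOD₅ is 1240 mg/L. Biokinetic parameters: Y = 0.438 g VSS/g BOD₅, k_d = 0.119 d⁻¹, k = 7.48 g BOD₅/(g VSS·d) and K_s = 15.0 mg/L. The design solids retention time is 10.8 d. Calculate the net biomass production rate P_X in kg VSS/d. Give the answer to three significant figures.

P_X ≈ 167 kg VSS/d

From the Monod/SRT balance for a CMAS, S = K_s·(1+k_d θ_c)/[θ_c·(Y k − k_d) − 1] = 15.0 × (1 + 0.119 × 10.8) / [10.8 × (0.438 × 7.48 − 0.119) − 1] = 34.28 / 33.10 = 1.036 mg/L.
Correct the yield for decay: Y_obs = Y/(1 + k_d θ_c) = 0.438 / (1 + 0.119 × 10.8) = 0.438 / 2.285 = 0.1917.
ΔS = 1240 − 1.04 = 1239 mg/L, so the substrate removal rate is 703 × 1239/1000 = 871.0 kg BOD₅/d.
So the net sludge growth is P_X = 0.1917 × 871.0 = 166.9 kg VSS/d.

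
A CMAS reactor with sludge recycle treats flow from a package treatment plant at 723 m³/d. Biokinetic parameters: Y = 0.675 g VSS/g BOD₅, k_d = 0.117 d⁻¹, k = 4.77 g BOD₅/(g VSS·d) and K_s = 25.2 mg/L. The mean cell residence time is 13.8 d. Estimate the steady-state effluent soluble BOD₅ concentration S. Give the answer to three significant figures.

S ≈ 1.58 mg/L

Effluent substrate depends only on kinetics and SRT: S = K_s(1 + k_d θ_c) / [θ_c(Yk − k_d) − 1] = 25.2 × (1 + 0.117 × 13.8) / [13.8 × (0.675 × 4.77 − 0.117) − 1] = 65.89 / 41.82 = 1.576 mg/L.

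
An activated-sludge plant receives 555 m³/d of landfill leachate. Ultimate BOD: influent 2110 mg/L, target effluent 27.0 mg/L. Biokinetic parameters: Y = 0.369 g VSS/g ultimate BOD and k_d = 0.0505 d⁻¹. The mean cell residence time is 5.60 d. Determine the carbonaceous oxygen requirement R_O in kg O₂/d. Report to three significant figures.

R_O ≈ 684 kg O₂/d

Observed yield with endogenous decay: Y_obs = Y / (1 + k_d·θ_c) = 0.369 / (1 + 0.0505 × 5.60) = 0.369 / 1.283 = 0.2877 g VSS/g ultimate BOD.
Substrate removed = Q·(S₀ − S) = 555 m³/d × (2110 − 27.0) g/m³ = 1.16×10^6 g/d = 1156 kg/d.
Net sludge production P_X = 0.2877 × 1156 = 332.5 kg VSS/d.
Carbonaceous O₂ demand = substrate oxidised − cell-mass equivalent = 1156 − 1.42 × 332.5 = 683.9 kg O₂/d.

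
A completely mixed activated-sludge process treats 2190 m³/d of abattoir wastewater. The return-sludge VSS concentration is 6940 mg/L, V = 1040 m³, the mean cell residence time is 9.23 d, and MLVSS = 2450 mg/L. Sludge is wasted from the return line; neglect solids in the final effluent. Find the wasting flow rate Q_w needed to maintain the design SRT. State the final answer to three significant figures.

Q_w = (V·X)/(θ_c X_r) = 1040 × 2450 / (9.23 × 6940) = 39.78 m³/d.

Q_w ≈ 39.8 m³/d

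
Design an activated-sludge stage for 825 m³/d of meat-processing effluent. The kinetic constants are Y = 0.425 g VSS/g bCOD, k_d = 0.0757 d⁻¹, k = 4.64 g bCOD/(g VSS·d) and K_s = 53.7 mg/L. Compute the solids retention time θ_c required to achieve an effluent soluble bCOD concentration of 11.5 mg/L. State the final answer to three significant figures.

At the target effluent, Y k S/(K_s+S) = 0.425×4.64×11.5/65.20 = 0.3478 d⁻¹.
Then 1/θ_c = μ − k_d = 0.3478 − 0.0757 = 0.2721 d⁻¹, giving θ_c = 3.675 d.

θ_c ≈ 3.67 d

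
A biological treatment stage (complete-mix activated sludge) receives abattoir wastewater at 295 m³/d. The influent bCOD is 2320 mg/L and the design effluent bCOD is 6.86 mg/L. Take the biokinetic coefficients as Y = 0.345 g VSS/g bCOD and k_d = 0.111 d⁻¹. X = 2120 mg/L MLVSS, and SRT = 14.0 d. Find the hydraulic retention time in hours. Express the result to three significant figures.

Steady-state biomass mass balance: V·X·(1 + k_d·θ_c) = Y·Q·(S₀ − S)·θ_c, so V = 0.345 × 295 × (2320 − 6.86) × 14.0 / [2120 × (1 + 0.111 × 14.0)] = 3.3×10^6 / 5414 = 608.7 m³.
Hydraulic retention time τ = V/Q = 608.7 / 295 = 2.063 d = 49.52 h.

τ ≈ 49.5 h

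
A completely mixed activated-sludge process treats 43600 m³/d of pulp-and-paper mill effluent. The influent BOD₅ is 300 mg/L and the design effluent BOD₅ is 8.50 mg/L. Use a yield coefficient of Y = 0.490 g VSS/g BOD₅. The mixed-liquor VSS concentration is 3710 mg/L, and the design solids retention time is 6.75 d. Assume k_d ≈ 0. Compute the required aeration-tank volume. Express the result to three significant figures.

V ≈ 11300 m³

V·X = Y·Q·ΔS·θ_c gives V = 0.490 × 43600 × (300 − 8.50) × 6.75 / 3710 = 11331 m³.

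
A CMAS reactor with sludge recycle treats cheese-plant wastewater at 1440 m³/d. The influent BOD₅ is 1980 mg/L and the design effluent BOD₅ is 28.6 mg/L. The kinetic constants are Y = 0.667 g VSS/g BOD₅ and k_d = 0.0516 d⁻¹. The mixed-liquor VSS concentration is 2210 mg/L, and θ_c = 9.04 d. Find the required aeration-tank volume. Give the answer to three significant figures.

V ≈ 5230 m³

From the SRT design equation V = Y Q (S₀−S) θ_c / [X (1 + k_d θ_c)] = 0.667 × 1440 × (1980 − 28.6) × 9.04 / [2210 × (1 + 0.0516 × 9.04)] = 1.69×10^7 / 3241 = 5228 m³.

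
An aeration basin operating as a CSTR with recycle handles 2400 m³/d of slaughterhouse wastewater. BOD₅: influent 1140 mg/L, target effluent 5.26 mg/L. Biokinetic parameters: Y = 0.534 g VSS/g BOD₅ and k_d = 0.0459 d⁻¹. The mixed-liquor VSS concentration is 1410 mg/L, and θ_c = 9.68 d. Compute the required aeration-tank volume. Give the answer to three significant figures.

V ≈ 6910 m³

Steady-state biomass mass balance: V·X·(1 + k_d·θ_c) = Y·Q·(S₀ − S)·θ_c, so V = 0.534 × 2400 × (1140 − 5.26) × 9.68 / [1410 × (1 + 0.0459 × 9.68)] = 1.41×10^7 / 2036 = 6913 m³.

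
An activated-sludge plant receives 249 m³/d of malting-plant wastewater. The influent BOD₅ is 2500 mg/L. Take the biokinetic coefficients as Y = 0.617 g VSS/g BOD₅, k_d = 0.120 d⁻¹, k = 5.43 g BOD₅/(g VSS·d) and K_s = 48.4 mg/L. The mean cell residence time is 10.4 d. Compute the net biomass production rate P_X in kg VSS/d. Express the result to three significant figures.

From the Monod/SRT balance for a CMAS, S = K_s·(1+k_d θ_c)/[θ_c·(Y k − k_d) − 1] = 48.4 × (1 + 0.120 × 10.4) / [10.4 × (0.617 × 5.43 − 0.120) − 1] = 108.8 / 32.60 = 3.338 mg/L.
The observed yield is Y_obs = Y/(1 + k_d·θ_c) = 0.617 / (1 + 0.120 × 10.4) = 0.617 / 2.248 = 0.2745 g VSS per g BOD₅ removed.
ΔS = 2500 − 3.34 = 2497 mg/L, so the substrate removal rate is 249 × 2497/1000 = 621.7 kg BOD₅/d.
Net biomass production P_X = Y_obs × Q·(S₀ − S) = 0.2745 × 621.7 = 170.6 kg VSS/d.

P_X ≈ 171 kg VSS/d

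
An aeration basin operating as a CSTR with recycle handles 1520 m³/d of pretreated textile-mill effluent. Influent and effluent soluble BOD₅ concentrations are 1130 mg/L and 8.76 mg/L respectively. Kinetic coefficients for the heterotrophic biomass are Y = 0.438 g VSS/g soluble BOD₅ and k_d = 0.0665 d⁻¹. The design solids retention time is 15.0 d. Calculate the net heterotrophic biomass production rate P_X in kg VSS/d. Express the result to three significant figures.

Correct the yield for decay: Y_obs = Y/(1 + k_d θ_c) = 0.438 / (1 + 0.0665 × 15.0) = 0.438 / 1.998 = 0.2193.
Q·(S₀ − S) = 1520 × (1130 − 8.76) × 10⁻³ = 1704 kg/d removed.
So the net sludge growth is P_X = 0.2193 × 1704 = 373.7 kg VSS/d.

P_X ≈ 374 kg VSS/d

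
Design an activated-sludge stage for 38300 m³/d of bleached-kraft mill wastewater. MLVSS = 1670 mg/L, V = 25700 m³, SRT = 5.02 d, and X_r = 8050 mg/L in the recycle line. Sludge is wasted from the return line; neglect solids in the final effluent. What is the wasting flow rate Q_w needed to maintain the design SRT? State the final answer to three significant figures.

Wasting from the return line (neglecting effluent solids): Q_w = V·X / (θ_c·X_r) = 25700 × 1670 / (5.02 × 8050) = 1062 m³/d.

Q_w ≈ 1060 m³/d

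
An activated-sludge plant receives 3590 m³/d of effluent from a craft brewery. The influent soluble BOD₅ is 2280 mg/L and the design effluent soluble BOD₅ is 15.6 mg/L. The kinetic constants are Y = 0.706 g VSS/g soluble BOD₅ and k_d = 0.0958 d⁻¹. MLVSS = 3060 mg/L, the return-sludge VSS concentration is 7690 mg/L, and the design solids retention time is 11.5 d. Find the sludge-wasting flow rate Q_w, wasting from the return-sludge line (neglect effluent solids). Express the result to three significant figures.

Q_w ≈ 355 m³/d

Steady-state biomass mass balance: V·X·(1 + k_d·θ_c) = Y·Q·(S₀ − S)·θ_c, so V = 0.706 × 3590 × (2280 − 15.6) × 11.5 / [3060 × (1 + 0.0958 × 11.5)] = 6.6×10^7 / 6431 = 10263 m³.
Wasting from the return line (neglecting effluent solids): Q_w = V·X / (θ_c·X_r) = 10263 × 3060 / (11.5 × 7690) = 355.1 m³/d.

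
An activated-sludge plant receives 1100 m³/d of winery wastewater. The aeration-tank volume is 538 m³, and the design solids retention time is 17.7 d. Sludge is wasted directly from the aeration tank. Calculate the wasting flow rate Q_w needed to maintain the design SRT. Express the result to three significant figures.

Q_w ≈ 30.4 m³/d

For wasting at MLVSS concentration, Q_w = V/θ_c = 538.0/17.7 = 30.40 m³/d.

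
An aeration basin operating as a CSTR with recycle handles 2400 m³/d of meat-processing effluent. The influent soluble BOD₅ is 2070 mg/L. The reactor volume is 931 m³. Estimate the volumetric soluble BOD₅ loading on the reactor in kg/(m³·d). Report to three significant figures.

L_v ≈ 5.34 kg soluble BOD₅/(m³·d)

Volumetric loading L_v = Q·S₀ / V = 2400 × 2070 g/m³ / 931.0 m³ = 5336 g/(m³·d) = 5.336 kg soluble BOD₅/(m³·d).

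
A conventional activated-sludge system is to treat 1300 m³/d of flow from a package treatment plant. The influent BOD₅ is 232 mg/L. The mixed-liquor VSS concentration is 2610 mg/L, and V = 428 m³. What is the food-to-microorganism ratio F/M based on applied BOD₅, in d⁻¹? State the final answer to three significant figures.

F/M ≈ 0.270 d⁻¹

Food-to-microorganism ratio F/M = Q S₀ / (V X) = 1300 × 232 / (428.0 × 2610) = 0.2700 d⁻¹.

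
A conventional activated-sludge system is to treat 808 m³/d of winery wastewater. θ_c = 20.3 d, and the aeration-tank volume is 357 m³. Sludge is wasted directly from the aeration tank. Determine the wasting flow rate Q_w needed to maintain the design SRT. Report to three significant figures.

Q_w ≈ 17.6 m³/d

For wasting at MLVSS concentration, Q_w = V/θ_c = 357.0/20.3 = 17.59 m³/d.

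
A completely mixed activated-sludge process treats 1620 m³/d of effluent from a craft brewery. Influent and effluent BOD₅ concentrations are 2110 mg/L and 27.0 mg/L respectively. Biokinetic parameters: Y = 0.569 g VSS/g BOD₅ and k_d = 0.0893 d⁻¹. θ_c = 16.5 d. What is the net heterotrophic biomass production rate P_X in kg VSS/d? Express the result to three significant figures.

P_X ≈ 776 kg VSS/d

Correct the yield for decay: Y_obs = Y/(1 + k_d θ_c) = 0.569 / (1 + 0.0893 × 16.5) = 0.569 / 2.473 = 0.2300.
Substrate removed = Q·(S₀ − S) = 1620 m³/d × (2110 − 27.0) g/m³ = 3.37×10^6 g/d = 3374 kg/d.
P_X = Y_obs · Q(S₀ − S) = 0.2300 × 3374 = 776.3 kg VSS/d.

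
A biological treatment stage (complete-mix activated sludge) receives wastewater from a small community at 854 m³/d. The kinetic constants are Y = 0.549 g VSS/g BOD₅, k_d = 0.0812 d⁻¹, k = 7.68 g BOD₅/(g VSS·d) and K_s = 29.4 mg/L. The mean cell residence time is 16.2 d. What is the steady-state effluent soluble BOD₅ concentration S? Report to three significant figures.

S ≈ 1.03 mg/L

For a completely mixed reactor with recycle the Lawrence–McCarty relation gives S = K_s·(1 + k_d·θ_c) / [θ_c·(Y·k − k_d) − 1] = 29.4 × (1 + 0.0812 × 16.2) / [16.2 × (0.549 × 7.68 − 0.0812) − 1] = 68.07 / 65.99 = 1.032 mg/L.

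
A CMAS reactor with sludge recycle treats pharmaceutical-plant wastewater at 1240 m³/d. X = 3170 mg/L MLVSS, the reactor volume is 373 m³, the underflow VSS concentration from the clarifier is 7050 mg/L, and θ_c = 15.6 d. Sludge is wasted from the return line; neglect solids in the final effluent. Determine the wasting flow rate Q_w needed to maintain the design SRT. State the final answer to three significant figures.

θ_c = V·X/(Q_w·X_r) when wasting from the recycle, so Q_w = V·X/(θ_c·X_r) = 373.0 × 3170 / (15.6 × 7050) = 10.75 m³/d.

Q_w ≈ 10.8 m³/d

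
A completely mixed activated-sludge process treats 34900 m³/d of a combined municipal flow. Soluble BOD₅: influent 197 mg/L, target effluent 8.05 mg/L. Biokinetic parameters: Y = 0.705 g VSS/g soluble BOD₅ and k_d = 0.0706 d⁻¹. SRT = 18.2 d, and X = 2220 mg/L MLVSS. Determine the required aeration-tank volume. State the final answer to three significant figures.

V ≈ 16700 m³

Steady-state biomass mass balance: V·X·(1 + k_d·θ_c) = Y·Q·(S₀ − S)·θ_c, so V = 0.705 × 34900 × (197 − 8.05) × 18.2 / [2220 × (1 + 0.0706 × 18.2)] = 8.46×10^7 / 5073 = 16680 m³.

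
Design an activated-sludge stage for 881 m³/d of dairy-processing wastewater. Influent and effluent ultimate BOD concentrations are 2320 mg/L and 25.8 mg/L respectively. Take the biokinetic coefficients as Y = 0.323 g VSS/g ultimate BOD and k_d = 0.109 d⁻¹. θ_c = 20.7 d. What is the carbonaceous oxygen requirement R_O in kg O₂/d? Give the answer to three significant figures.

The observed yield is Y_obs = Y/(1 + k_d·θ_c) = 0.323 / (1 + 0.109 × 20.7) = 0.323 / 3.256 = 0.09919 g VSS per g ultimate BOD removed.
Substrate removed = Q·(S₀ − S) = 881 m³/d × (2320 − 25.8) g/m³ = 2.02×10^6 g/d = 2021 kg/d.
Biomass synthesised: P_X = Y_obs × 2021 = 200.5 kg VSS/d.
R_O = Q·(S₀ − S) − 1.42·P_X = 2021 − 1.42 × 200.5 = 1736 kg O₂/d.

R_O ≈ 1740 kg O₂/d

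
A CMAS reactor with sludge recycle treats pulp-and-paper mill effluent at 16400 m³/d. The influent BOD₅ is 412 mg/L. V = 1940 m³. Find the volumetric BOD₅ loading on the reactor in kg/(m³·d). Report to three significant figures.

L_v ≈ 3.48 kg BOD₅/(m³·d)

L_v = Q S₀ / V = 16400 × 412 × 10⁻³ / 1940 = 3.483 kg/(m³·d).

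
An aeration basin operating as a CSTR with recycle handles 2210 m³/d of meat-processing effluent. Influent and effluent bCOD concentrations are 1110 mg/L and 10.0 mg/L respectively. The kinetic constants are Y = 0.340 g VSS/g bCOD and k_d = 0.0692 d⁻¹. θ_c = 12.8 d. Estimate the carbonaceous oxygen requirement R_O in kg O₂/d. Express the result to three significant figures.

R_O ≈ 1810 kg O₂/d

Y_obs = Y / (1 + k_d θ_c) = 0.340 / (1 + 0.0692 × 12.8) = 0.340 / 1.886 = 0.1803.
ΔS = 1110 − 10.0 = 1100 mg/L, so the substrate removal rate is 2210 × 1100/1000 = 2431 kg bCOD/d.
Net sludge production P_X = 0.1803 × 2431 = 438.3 kg VSS/d.
R_O = Q·ΔS − 1.42 P_X = 2431 − 622.4 = 1809 kg O₂/d.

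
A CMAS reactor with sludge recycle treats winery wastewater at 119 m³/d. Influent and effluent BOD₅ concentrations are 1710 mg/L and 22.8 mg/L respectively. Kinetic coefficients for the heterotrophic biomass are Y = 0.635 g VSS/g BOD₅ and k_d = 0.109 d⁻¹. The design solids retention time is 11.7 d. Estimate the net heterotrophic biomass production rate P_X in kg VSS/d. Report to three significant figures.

P_X ≈ 56.0 kg VSS/d

Correct the yield for decay: Y_obs = Y/(1 + k_d θ_c) = 0.635 / (1 + 0.109 × 11.7) = 0.635 / 2.275 = 0.2791.
Substrate removed = Q·(S₀ − S) = 119 m³/d × (1710 − 22.8) g/m³ = 2.01×10^5 g/d = 200.8 kg/d.
P_X = Y_obs · Q(S₀ − S) = 0.2791 × 200.8 = 56.03 kg VSS/d.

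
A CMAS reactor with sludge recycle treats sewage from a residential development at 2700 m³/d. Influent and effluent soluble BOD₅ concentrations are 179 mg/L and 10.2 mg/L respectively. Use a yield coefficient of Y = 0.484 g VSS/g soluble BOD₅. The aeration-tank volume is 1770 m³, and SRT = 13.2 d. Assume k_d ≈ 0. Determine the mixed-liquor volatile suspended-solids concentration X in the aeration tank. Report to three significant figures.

X = Y·Q·ΔS·θ_c / V = 0.484 × 2700 × (179 − 10.2) × 13.2 / 1770 = 1645 mg/L.

X ≈ 1650 mg/L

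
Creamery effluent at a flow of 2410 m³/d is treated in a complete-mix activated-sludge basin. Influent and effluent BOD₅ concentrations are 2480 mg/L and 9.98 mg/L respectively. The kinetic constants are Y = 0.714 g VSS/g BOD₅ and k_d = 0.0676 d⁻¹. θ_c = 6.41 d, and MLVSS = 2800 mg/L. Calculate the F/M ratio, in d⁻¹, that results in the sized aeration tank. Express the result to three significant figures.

F/M ≈ 0.314 d⁻¹

From the SRT design equation V = Y Q (S₀−S) θ_c / [X (1 + k_d θ_c)] = 0.714 × 2410 × (2480 − 9.98) × 6.41 / [2800 × (1 + 0.0676 × 6.41)] = 2.72×10^7 / 4013 = 6788 m³.
F/M = applied load / biomass = Q·S₀/(V·X) = 2410 × 2480 / (6788 × 2800) = 0.3144 d⁻¹.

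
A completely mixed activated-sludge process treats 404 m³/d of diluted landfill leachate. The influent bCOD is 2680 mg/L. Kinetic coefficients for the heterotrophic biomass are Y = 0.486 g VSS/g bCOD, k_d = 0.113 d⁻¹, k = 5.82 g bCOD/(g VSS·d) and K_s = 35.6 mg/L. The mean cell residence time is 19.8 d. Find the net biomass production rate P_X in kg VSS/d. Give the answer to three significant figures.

P_X ≈ 162 kg VSS/d

For a completely mixed reactor with recycle the Lawrence–McCarty relation gives S = K_s·(1 + k_d·θ_c) / [θ_c·(Y·k − k_d) − 1] = 35.6 × (1 + 0.113 × 19.8) / [19.8 × (0.486 × 5.82 − 0.113) − 1] = 115.3 / 52.77 = 2.184 mg/L.
Y_obs = Y / (1 + k_d θ_c) = 0.486 / (1 + 0.113 × 19.8) = 0.486 / 3.237 = 0.1501.
Q·(S₀ − S) = 404 × (2680 − 2.18) × 10⁻³ = 1082 kg/d removed.
So the net sludge growth is P_X = 0.1501 × 1082 = 162.4 kg VSS/d.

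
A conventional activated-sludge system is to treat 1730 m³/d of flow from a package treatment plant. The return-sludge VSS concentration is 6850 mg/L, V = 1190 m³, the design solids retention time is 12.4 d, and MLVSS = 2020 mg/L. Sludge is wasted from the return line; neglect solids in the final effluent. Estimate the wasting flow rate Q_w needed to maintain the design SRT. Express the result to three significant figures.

Q_w = (V·X)/(θ_c X_r) = 1190 × 2020 / (12.4 × 6850) = 28.30 m³/d.

Q_w ≈ 28.3 m³/d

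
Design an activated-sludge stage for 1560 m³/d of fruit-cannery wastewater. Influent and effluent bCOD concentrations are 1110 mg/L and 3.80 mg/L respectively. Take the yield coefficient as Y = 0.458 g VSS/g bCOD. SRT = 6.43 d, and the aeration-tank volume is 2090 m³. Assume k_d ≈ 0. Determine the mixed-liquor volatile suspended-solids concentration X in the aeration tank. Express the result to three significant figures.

X ≈ 2430 mg/L

From V·X = Y·Q·(S₀ − S)·θ_c (decay neglected): X = 0.458 × 1560 × (1110 − 3.80) × 6.43 / 2090 = 2432 mg/L.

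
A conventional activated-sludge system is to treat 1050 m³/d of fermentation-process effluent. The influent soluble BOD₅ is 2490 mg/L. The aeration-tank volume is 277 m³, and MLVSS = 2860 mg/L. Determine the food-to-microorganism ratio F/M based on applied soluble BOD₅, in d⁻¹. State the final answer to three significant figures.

F/M = applied load / biomass = Q·S₀/(V·X) = 1050 × 2490 / (277.0 × 2860) = 3.300 d⁻¹.

F/M ≈ 3.30 d⁻¹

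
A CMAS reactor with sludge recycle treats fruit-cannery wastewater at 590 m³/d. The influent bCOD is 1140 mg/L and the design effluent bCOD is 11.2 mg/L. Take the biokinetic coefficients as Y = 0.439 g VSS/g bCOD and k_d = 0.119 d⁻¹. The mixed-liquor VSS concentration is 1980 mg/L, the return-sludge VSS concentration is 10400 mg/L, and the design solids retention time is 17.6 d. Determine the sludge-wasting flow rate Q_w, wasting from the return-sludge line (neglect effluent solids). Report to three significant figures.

Q_w ≈ 9.08 m³/d

From the SRT design equation V = Y Q (S₀−S) θ_c / [X (1 + k_d θ_c)] = 0.439 × 590 × (1140 − 11.2) × 17.6 / [1980 × (1 + 0.119 × 17.6)] = 5.15×10^6 / 6127 = 839.9 m³.
Wasting from the return line (neglecting effluent solids): Q_w = V·X / (θ_c·X_r) = 839.9 × 1980 / (17.6 × 10400) = 9.085 m³/d.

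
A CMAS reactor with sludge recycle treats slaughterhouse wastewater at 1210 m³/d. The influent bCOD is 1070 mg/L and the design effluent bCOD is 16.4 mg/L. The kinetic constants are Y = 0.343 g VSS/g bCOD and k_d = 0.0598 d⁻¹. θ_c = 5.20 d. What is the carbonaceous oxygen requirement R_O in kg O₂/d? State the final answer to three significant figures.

R_O ≈ 801 kg O₂/d

Observed yield with endogenous decay: Y_obs = Y / (1 + k_d·θ_c) = 0.343 / (1 + 0.0598 × 5.20) = 0.343 / 1.311 = 0.2616 g VSS/g bCOD.
Substrate removed = Q·(S₀ − S) = 1210 m³/d × (1070 − 16.4) g/m³ = 1.27×10^6 g/d = 1275 kg/d.
Biomass synthesised: P_X = Y_obs × 1275 = 333.6 kg VSS/d.
Carbonaceous O₂ demand = substrate oxidised − cell-mass equivalent = 1275 − 1.42 × 333.6 = 801.2 kg O₂/d.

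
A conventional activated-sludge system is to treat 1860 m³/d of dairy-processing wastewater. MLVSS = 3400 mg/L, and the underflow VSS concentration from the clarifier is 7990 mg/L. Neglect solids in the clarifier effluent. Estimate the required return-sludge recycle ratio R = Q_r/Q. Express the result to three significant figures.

Mass balance around the secondary clarifier (neglecting effluent solids): R = X / (X_r − X) = 3400 / (7990 − 3400) = 0.7407.

R ≈ 0.741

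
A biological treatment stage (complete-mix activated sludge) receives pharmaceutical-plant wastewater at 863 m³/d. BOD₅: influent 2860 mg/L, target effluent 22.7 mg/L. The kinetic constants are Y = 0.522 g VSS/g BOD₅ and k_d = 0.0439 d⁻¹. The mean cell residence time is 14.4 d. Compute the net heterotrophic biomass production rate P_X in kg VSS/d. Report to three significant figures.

P_X ≈ 783 kg VSS/d

The observed yield is Y_obs = Y/(1 + k_d·θ_c) = 0.522 / (1 + 0.0439 × 14.4) = 0.522 / 1.632 = 0.3198 g VSS per g BOD₅ removed.
Substrate removed = Q·(S₀ − S) = 863 m³/d × (2860 − 22.7) g/m³ = 2.45×10^6 g/d = 2449 kg/d.
P_X = Y_obs · Q(S₀ − S) = 0.3198 × 2449 = 783.1 kg VSS/d.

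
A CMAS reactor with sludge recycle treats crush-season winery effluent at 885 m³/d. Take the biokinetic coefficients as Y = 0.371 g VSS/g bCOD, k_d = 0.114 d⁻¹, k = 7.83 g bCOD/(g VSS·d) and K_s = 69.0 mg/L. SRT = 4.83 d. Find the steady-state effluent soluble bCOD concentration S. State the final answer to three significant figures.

S ≈ 8.57 mg/L

Effluent substrate depends only on kinetics and SRT: S = K_s(1 + k_d θ_c) / [θ_c(Yk − k_d) − 1] = 69.0 × (1 + 0.114 × 4.83) / [4.83 × (0.371 × 7.83 − 0.114) − 1] = 107.0 / 12.48 = 8.573 mg/L.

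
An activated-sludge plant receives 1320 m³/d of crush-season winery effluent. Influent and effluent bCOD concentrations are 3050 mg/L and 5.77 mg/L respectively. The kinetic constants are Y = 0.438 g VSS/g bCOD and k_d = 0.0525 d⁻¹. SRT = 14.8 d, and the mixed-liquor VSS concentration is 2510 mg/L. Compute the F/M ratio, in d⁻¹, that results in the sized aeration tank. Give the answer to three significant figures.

F/M ≈ 0.275 d⁻¹

From the SRT design equation V = Y Q (S₀−S) θ_c / [X (1 + k_d θ_c)] = 0.438 × 1320 × (3050 − 5.77) × 14.8 / [2510 × (1 + 0.0525 × 14.8)] = 2.6×10^7 / 4460 = 5840 m³.
Food-to-microorganism ratio F/M = Q S₀ / (V X) = 1320 × 3050 / (5840 × 2510) = 0.2746 d⁻¹.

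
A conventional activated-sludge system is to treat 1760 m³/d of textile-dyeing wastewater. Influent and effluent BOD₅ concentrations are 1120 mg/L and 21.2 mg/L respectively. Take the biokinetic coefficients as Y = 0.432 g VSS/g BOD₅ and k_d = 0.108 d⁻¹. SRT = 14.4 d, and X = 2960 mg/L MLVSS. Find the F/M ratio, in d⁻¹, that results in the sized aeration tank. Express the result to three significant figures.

Steady-state biomass mass balance: V·X·(1 + k_d·θ_c) = Y·Q·(S₀ − S)·θ_c, so V = 0.432 × 1760 × (1120 − 21.2) × 14.4 / [2960 × (1 + 0.108 × 14.4)] = 1.2×10^7 / 7563 = 1591 m³.
Food-to-microorganism ratio F/M = Q S₀ / (V X) = 1760 × 1120 / (1591 × 2960) = 0.4187 d⁻¹.

F/M ≈ 0.419 d⁻¹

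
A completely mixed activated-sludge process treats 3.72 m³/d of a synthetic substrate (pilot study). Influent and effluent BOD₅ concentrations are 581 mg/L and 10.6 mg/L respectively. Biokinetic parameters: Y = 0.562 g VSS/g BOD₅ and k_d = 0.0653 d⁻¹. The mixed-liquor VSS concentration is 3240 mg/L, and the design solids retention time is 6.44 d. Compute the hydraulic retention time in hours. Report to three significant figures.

From the SRT design equation V = Y Q (S₀−S) θ_c / [X (1 + k_d θ_c)] = 0.562 × 3.72 × (581 − 10.6) × 6.44 / [3240 × (1 + 0.0653 × 6.44)] = 7.68×10^3 / 4603 = 1.669 m³.
Hydraulic retention time τ = V/Q = 1.669 / 3.72 = 0.4485 d = 10.77 h.

τ ≈ 10.8 h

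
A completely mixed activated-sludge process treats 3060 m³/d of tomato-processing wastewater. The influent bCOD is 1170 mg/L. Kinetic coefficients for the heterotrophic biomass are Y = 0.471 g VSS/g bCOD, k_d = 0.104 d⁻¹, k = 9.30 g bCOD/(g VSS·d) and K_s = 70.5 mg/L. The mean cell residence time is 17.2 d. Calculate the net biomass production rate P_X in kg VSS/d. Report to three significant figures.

For a completely mixed reactor with recycle the Lawrence–McCarty relation gives S = K_s·(1 + k_d·θ_c) / [θ_c·(Y·k − k_d) − 1] = 70.5 × (1 + 0.104 × 17.2) / [17.2 × (0.471 × 9.30 − 0.104) − 1] = 196.6 / 72.55 = 2.710 mg/L.
Correct the yield for decay: Y_obs = Y/(1 + k_d θ_c) = 0.471 / (1 + 0.104 × 17.2) = 0.471 / 2.789 = 0.1689.
Substrate removed = Q·(S₀ − S) = 3060 m³/d × (1170 − 2.71) g/m³ = 3.57×10^6 g/d = 3572 kg/d.
So the net sludge growth is P_X = 0.1689 × 3572 = 603.3 kg VSS/d.

P_X ≈ 603 kg VSS/d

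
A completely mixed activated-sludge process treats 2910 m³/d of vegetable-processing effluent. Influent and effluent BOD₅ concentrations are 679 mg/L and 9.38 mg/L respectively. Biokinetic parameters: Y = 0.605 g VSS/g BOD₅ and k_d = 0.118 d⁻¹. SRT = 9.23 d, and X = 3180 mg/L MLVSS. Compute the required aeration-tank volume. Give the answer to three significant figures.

V ≈ 1640 m³

Rearranging the biomass balance for a CMAS with decay, V = Y·Q·ΔS·θ_c / [X·(1+k_d θ_c)] = 0.605 × 2910 × (679 − 9.38) × 9.23 / [3180 × (1 + 0.118 × 9.23)] = 1.09×10^7 / 6643 = 1638 m³.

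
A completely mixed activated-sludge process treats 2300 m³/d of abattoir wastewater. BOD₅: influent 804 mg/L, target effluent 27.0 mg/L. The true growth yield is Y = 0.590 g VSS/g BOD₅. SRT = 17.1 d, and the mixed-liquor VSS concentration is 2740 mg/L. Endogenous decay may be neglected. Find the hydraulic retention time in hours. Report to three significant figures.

τ ≈ 68.7 h

V·X = Y·Q·ΔS·θ_c gives V = 0.590 × 2300 × (804 − 27.0) × 17.1 / 2740 = 6580 m³.
Hydraulic retention time τ = V/Q = 6580 / 2300 = 2.861 d = 68.66 h.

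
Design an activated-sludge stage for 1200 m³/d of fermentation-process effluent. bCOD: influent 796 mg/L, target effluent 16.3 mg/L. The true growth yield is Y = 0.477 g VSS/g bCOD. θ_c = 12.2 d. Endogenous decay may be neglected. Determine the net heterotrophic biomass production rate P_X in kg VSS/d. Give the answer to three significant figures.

P_X ≈ 446 kg VSS/d

With endogenous decay neglected, the observed yield equals the true yield: Y_obs = Y = 0.477 g VSS/g bCOD.
ΔS = 796 − 16.3 = 779.7 mg/L, so the substrate removal rate is 1200 × 779.7/1000 = 935.6 kg bCOD/d.
Biomass produced: P_X = Y_obs·Q·ΔS = 0.4770 × 935.6 ≈ 446.3 kg VSS/d.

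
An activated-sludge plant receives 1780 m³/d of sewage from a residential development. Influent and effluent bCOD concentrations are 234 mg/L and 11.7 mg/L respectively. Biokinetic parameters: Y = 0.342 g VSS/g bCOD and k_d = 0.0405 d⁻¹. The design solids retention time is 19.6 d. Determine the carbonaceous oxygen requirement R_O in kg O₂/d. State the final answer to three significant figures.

The observed yield is Y_obs = Y/(1 + k_d·θ_c) = 0.342 / (1 + 0.0405 × 19.6) = 0.342 / 1.794 = 0.1907 g VSS per g bCOD removed.
Substrate removed = Q·(S₀ − S) = 1780 m³/d × (234 − 11.7) g/m³ = 3.96×10^5 g/d = 395.7 kg/d.
Biomass synthesised: P_X = Y_obs × 395.7 = 75.44 kg VSS/d.
R_O = Q·ΔS − 1.42 P_X = 395.7 − 107.1 = 288.6 kg O₂/d.

R_O ≈ 289 kg O₂/d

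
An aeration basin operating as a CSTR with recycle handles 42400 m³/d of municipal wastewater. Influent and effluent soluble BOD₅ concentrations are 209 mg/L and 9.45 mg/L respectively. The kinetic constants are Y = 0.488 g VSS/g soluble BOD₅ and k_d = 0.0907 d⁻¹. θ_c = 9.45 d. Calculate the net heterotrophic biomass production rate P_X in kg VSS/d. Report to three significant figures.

P_X ≈ 2220 kg VSS/d

Correct the yield for decay: Y_obs = Y/(1 + k_d θ_c) = 0.488 / (1 + 0.0907 × 9.45) = 0.488 / 1.857 = 0.2628.
ΔS = 209 − 9.45 = 199.6 mg/L, so the substrate removal rate is 42400 × 199.6/1000 = 8461 kg soluble BOD₅/d.
Biomass produced: P_X = Y_obs·Q·ΔS = 0.2628 × 8461 ≈ 2223 kg VSS/d.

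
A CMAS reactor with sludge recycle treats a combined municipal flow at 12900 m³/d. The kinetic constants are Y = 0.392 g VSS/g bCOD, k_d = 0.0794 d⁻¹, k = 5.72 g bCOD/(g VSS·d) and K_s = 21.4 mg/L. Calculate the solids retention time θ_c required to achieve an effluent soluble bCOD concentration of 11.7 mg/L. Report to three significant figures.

θ_c ≈ 1.40 d

At the target effluent, Y k S/(K_s+S) = 0.392×5.72×11.7/33.10 = 0.7926 d⁻¹.
1/θ_c = 0.7926 − 0.0794 = 0.7132 d⁻¹, so θ_c = 1.402 d.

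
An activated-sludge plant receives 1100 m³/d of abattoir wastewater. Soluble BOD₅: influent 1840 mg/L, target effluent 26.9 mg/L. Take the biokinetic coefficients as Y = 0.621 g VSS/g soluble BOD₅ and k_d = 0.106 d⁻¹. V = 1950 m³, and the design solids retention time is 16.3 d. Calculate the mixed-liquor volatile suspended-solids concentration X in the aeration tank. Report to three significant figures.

X ≈ 3800 mg/L

X = Y·Q·ΔS·θ_c / [V·(1 + k_d θ_c)] = 0.621 × 1100 × (1840 − 26.9) × 16.3 / [1950 × (1 + 0.106 × 16.3)] = 3795 mg/L.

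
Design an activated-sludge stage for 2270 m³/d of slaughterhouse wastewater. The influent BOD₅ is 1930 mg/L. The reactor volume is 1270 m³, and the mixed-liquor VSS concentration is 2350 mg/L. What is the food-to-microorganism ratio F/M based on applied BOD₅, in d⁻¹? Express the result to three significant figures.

F/M = applied load / biomass = Q·S₀/(V·X) = 2270 × 1930 / (1270 × 2350) = 1.468 d⁻¹.

F/M ≈ 1.47 d⁻¹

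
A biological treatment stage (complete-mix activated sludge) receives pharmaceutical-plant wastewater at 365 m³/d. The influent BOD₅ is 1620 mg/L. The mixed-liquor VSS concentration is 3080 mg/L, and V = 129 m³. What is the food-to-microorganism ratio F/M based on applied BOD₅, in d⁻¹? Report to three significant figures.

F/M ≈ 1.49 d⁻¹

Food-to-microorganism ratio F/M = Q S₀ / (V X) = 365 × 1620 / (129.0 × 3080) = 1.488 d⁻¹.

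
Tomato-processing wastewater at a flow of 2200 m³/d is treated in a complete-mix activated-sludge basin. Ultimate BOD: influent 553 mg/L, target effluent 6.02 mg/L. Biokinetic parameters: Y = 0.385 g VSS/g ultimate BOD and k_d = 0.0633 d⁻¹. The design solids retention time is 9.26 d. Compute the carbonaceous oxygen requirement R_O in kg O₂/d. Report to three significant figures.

Correct the yield for decay: Y_obs = Y/(1 + k_d θ_c) = 0.385 / (1 + 0.0633 × 9.26) = 0.385 / 1.586 = 0.2427.
Q·(S₀ − S) = 2200 × (553 − 6.02) × 10⁻³ = 1203 kg/d removed.
Biomass synthesised: P_X = Y_obs × 1203 = 292.1 kg VSS/d.
Carbonaceous O₂ demand = substrate oxidised − cell-mass equivalent = 1203 − 1.42 × 292.1 = 788.6 kg O₂/d.

R_O ≈ 789 kg O₂/d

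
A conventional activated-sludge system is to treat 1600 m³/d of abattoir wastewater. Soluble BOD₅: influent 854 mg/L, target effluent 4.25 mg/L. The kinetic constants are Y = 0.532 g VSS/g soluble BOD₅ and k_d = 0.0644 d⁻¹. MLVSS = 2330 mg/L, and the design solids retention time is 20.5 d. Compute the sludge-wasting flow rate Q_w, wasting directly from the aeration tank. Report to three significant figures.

From the SRT design equation V = Y Q (S₀−S) θ_c / [X (1 + k_d θ_c)] = 0.532 × 1600 × (854 − 4.25) × 20.5 / [2330 × (1 + 0.0644 × 20.5)] = 1.48×10^7 / 5406 = 2743 m³.
Wasting from the aeration tank: Q_w = V / θ_c = 2743 / 20.5 = 133.8 m³/d.

Q_w ≈ 134 m³/d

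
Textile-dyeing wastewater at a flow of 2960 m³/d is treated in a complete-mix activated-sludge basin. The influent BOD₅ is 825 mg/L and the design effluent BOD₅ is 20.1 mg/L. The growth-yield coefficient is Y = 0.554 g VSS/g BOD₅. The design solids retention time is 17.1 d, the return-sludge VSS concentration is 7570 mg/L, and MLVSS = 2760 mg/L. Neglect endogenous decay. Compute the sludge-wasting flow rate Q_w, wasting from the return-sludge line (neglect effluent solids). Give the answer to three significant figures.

Q_w ≈ 174 m³/d

Biomass mass balance (decay neglected): V·X = Y·Q·(S₀ − S)·θ_c, so V = 0.554 × 2960 × (825 − 20.1) × 17.1 / 2760 = 8178 m³.
Wasting from the return line (neglecting effluent solids): Q_w = V·X / (θ_c·X_r) = 8178 × 2760 / (17.1 × 7570) = 174.4 m³/d.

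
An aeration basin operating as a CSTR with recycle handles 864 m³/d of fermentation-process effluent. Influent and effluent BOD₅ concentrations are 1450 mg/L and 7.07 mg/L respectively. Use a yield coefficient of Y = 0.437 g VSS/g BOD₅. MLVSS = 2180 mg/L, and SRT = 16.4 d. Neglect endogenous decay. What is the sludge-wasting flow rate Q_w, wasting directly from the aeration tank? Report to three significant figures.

Q_w ≈ 250 m³/d

With k_d = 0 the design equation reduces to V = Y Q (S₀−S) θ_c / X = 0.437 × 864 × (1450 − 7.07) × 16.4 / 2180 = 4099 m³.
With mixed-liquor wasting, θ_c = V/Q_w, so Q_w = V/θ_c = 4099/16.4 = 249.9 m³/d.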